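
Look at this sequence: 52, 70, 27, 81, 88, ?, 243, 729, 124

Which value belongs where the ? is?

106

Positions follow the repeating pattern AABB; grouping by letter gives 2 tracks.
Subsequence A: 52, 70, 88, ?, 124. Arithmetic with common difference +18.
Subsequence B: 27, 81, 243, 729. Powers of 3.
The gap is subsequence A's term 4; the rule gives 106.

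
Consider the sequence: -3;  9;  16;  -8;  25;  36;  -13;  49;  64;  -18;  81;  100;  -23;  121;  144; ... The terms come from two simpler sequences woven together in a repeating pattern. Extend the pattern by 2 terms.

-28, 169

Reading positions in blocks of 3 reveals the pattern ABB — 2 tracks woven together.
Stream A: -3, -8, -13, -18, -23 — arithmetic, step −5.
Stream B: 9, 16, 25, 36, 49, 64, 81, 100, 121, 144 — perfect squares starting at 3².
Term 16 comes from stream A (its 6th entry): -28.
Position 17 falls in stream B as its term 11, giving 169.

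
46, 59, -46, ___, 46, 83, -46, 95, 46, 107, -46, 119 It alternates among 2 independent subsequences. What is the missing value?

71

Positions 1, 3, 5, … form one subsequence and positions 2, 4, 6, … form another.
Track A: 46, -46, 46, -46, 46, -46 — alternating ±46.
Track B: 59, ?, 83, 95, 107, 119 — adding 12 each time.
Filling track B at index 2 by its rule yields 71.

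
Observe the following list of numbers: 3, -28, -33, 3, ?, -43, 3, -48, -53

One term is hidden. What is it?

The slot pattern repeats as ABB (period 3), so there are 2 interleaved tracks.
Subsequence A: 3, 3, 3 — constant 3.
Subsequence B: -28, -33, ?, -43, -48, -53 — arithmetic with common difference −5.
So the missing entry in subsequence B is -38.

-38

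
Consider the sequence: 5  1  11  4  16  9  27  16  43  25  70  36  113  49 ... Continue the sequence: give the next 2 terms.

183, 64

Odd-indexed and even-indexed terms follow separate rules.
Track A: 5, 11, 16, 27, 43, 70, 113 — Fibonacci-style (each term is the sum of the two before it).
Track B: 1, 4, 9, 16, 25, 36, 49 — the squares 1², 2², 3², ….
The 15th slot belongs to track A; its 8th term is 183.
Position 16 → track B, term 8 = 64.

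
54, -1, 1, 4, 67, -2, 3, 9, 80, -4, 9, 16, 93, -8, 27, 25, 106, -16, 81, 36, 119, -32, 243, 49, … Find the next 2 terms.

132, -64

Split by position mod 4 into 4 tracks.
Track A: 54, 67, 80, 93, 106, 119 — adding 13 each time.
Track B: -1, -2, -4, -8, -16, -32 — multiplying by 2 each time.
Track C: 1, 3, 9, 27, 81, 243 — powers of 3.
Track D: 4, 9, 16, 25, 36, 49 — consecutive squares n² from n = 2.
Term 25 comes from track A (its 7th entry): 132.
Position 26 → track B, term 7 = -64.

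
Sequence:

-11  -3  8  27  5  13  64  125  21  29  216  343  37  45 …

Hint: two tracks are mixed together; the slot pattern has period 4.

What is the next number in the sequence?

The slot pattern repeats as AABB (period 4), so there are 2 interleaved tracks.
Track A: -11, -3, 5, 13, 21, 29, 37, 45 — arithmetic, step +8.
Track B: 8, 27, 64, 125, 216, 343 — perfect cubes starting at 2³.
Position 15 falls in track B as its term 7, giving 512.

512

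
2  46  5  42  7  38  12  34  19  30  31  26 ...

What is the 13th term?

Split by position mod 2 into 2 tracks.
Track A is 2, 5, 7, 12, 19, 31, which is Fibonacci-style (each term is the sum of the two before it).
Track B is 46, 42, 38, 34, 30, 26, which is subtracting 4 each time.
The 13th slot belongs to track A; its 7th term is 50.

50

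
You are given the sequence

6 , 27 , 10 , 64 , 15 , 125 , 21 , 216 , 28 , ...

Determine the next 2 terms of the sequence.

Odd-indexed and even-indexed terms follow separate rules.
Track A: 6, 10, 15, 21, 28 — triangular numbers starting at T_3.
Track B: 27, 64, 125, 216 — perfect cubes starting at 3³.
The 10th slot belongs to track B; its 5th term is 343.
The 11th slot belongs to track A; its 6th term is 36.

343, 36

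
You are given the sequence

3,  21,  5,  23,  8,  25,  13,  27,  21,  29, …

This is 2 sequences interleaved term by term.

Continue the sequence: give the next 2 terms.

Positions 1, 3, 5, … form one subsequence and positions 2, 4, 6, … form another.
Track A: 3, 5, 8, 13, 21 (a Fibonacci-like recurrence a_n = a_{n-1} + a_{n-2}).
Track B: 21, 23, 25, 27, 29 (arithmetic with common difference +2).
Term 11 comes from track A (its 6th entry): 34.
The 12th slot belongs to track B; its 6th term is 31.

34, 31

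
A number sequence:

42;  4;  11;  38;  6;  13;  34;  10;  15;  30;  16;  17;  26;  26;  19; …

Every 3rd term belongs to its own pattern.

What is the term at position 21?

23

Split by position mod 3 into 3 tracks.
Track A: 42, 38, 34, 30, 26. Arithmetic with common difference −4.
Track B: 4, 6, 10, 16, 26. Fibonacci-style (each term is the sum of the two before it).
Track C: 11, 13, 15, 17, 19. Linear: a_n = 9 + 2·n.
Position 21 falls in track C as its term 7, giving 23.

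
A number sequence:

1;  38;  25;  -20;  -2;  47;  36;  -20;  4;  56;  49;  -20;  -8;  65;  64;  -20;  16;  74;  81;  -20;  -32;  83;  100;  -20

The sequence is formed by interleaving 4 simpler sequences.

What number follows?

64

Read the sequence 4 terms at a time; column i is its own pattern.
Track A = 1, -2, 4, -8, 16, -32: geometric, ×-2 each step.
Track B = 38, 47, 56, 65, 74, 83: arithmetic with common difference +9.
Track C = 25, 36, 49, 64, 81, 100: perfect squares starting at 5².
Track D = -20, -20, -20, -20, -20, -20: the constant sequence -20.
Term 25 comes from track A (its 7th entry): 64.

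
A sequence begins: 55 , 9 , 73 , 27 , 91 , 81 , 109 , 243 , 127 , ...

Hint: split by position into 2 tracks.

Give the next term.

729

Split by position mod 2 into 2 tracks.
Track A is 55, 73, 91, 109, 127, which is arithmetic, step +18.
Track B is 9, 27, 81, 243, which is powers of 3.
Position 10 falls in track B as its term 5, giving 729.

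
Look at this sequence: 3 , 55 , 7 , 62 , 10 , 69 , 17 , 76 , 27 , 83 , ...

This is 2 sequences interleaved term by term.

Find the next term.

44

Positions 1, 3, 5, … form one subsequence and positions 2, 4, 6, … form another.
Track A: 3, 7, 10, 17, 27 — a Fibonacci-like recurrence a_n = a_{n-1} + a_{n-2}.
Track B: 55, 62, 69, 76, 83 — linear: a_n = 48 + 7·n.
Position 11 falls in track A as its term 6, giving 44.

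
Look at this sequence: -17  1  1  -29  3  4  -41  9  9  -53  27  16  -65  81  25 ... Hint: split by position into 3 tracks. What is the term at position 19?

Taking every 3rd term gives 3 separate tracks.
Track A: -17, -29, -41, -53, -65 — subtracting 12 each time.
Track B: 1, 3, 9, 27, 81 — powers of 3.
Track C: 1, 4, 9, 16, 25 — the squares 1², 2², 3², ….
The 19th slot belongs to track A; its 7th term is -89.

-89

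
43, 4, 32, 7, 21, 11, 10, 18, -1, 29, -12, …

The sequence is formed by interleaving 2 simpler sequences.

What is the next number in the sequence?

47

Taking every 2nd term gives 2 separate tracks.
Stream A is 43, 32, 21, 10, -1, -12, which is arithmetic, step −11.
Stream B is 4, 7, 11, 18, 29, which is Fibonacci-style (each term is the sum of the two before it).
The 12th slot belongs to stream B; its 6th term is 47.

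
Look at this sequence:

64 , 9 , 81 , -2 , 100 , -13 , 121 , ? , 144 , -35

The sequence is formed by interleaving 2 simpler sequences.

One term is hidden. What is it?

-24

Odd-indexed and even-indexed terms follow separate rules.
Track A: 64, 81, 100, 121, 144 — consecutive squares n² from n = 8.
Track B: 9, -2, -13, ?, -35 — linear: a_n = 20 − 11·n.
The gap is track B's term 4; the rule gives -24.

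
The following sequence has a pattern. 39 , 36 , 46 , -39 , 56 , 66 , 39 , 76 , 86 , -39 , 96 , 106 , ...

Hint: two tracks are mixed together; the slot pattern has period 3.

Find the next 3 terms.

Reading positions in blocks of 3 reveals the pattern ABB — 2 tracks woven together.
Stream A: 39, -39, 39, -39. Alternating ±39.
Stream B: 36, 46, 56, 66, 76, 86, 96, 106. Arithmetic with common difference +10.
Term 13 comes from stream A (its 5th entry): 39.
Position 14 falls in stream B as its term 9, giving 116.
Position 15 falls in stream B as its term 10, giving 126.

39, 116, 126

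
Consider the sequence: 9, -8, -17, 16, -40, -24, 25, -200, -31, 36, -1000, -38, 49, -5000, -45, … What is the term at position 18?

-52

Split by position mod 3: positions 1, 4, 7, … form one track, and each other residue class forms its own.
Track A: 9, 16, 25, 36, 49 — the squares 3², 4², 5², ….
Track B: -8, -40, -200, -1000, -5000 — multiplying by 5 each time.
Track C: -17, -24, -31, -38, -45 — arithmetic, step −7.
Position 18 falls in track C as its term 6, giving -52.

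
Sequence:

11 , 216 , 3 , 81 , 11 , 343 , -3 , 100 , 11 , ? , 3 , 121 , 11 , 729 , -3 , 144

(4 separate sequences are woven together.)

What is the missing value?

512

Split by position mod 4: positions 1, 5, 9, … form one track, and each other residue class forms its own.
Track A = 11, 11, 11, 11: always 11.
Track B = 216, 343, ?, 729: perfect cubes starting at 6³.
Track C = 3, -3, 3, -3: the oscillation 3·(−1)^(n+1).
Track D = 81, 100, 121, 144: the squares 9², 10², 11², ….
Filling track B at index 3 by its rule yields 512.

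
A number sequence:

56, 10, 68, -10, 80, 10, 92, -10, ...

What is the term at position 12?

-10

The terms cycle through 2 interleaved subsequences.
Stream A is 56, 68, 80, 92, which is arithmetic with common difference +12.
Stream B is 10, -10, 10, -10, which is oscillating between 10 and -10.
Position 12 falls in stream B as its term 6, giving -10.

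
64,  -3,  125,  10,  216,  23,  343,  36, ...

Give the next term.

The terms cycle through 2 interleaved subsequences.
Track A: 64, 125, 216, 343. Perfect cubes starting at 4³.
Track B: -3, 10, 23, 36. Linear: a_n = -16 + 13·n.
The 9th slot belongs to track A; its 5th term is 512.

512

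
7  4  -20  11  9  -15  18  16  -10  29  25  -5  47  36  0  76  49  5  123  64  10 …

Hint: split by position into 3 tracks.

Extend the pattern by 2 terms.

199, 81

Split by position mod 3 into 3 tracks.
Track A: 7, 11, 18, 29, 47, 76, 123 — each term equals the sum of the previous two.
Track B: 4, 9, 16, 25, 36, 49, 64 — consecutive squares n² from n = 2.
Track C: -20, -15, -10, -5, 0, 5, 10 — linear: a_n = -25 + 5·n.
The 22nd slot belongs to track A; its 8th term is 199.
The 23rd slot belongs to track B; its 8th term is 81.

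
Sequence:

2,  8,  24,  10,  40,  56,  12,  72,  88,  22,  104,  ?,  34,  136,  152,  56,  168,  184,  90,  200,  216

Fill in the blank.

Reading positions in blocks of 3 reveals the pattern ABB — 2 tracks woven together.
Track A = 2, 10, 12, 22, 34, 56, 90: each term equals the sum of the previous two.
Track B = 8, 24, 40, 56, 72, 88, 104, ?, 136, 152, 168, 184, 200, 216: arithmetic, step +16.
Track B's pattern makes the blank 120.

120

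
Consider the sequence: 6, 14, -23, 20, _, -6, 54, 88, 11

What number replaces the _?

Positions follow the repeating pattern AAB; grouping by letter gives 2 tracks.
Subsequence A = 6, 14, 20, ?, 54, 88: Fibonacci-style (each term is the sum of the two before it).
Subsequence B = -23, -6, 11: linear: a_n = -40 + 17·n.
Subsequence A's pattern makes the blank 34.

34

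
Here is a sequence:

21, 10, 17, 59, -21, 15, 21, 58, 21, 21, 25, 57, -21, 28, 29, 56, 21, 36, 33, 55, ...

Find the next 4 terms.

-21, 45, 37, 54

The terms cycle through 4 interleaved subsequences.
Track A: 21, -21, 21, -21, 21 (alternating ±21).
Track B: 10, 15, 21, 28, 36 (triangular numbers starting at T_4).
Track C: 17, 21, 25, 29, 33 (adding 4 each time).
Track D: 59, 58, 57, 56, 55 (subtracting 1 each time).
Position 21 → track A, term 6 = -21.
The 22nd slot belongs to track B; its 6th term is 45.
Position 23 → track C, term 6 = 37.
Position 24 → track D, term 6 = 54.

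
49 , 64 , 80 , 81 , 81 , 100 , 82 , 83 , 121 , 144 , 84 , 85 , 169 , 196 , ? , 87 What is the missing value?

86

Reading positions in blocks of 4 reveals the pattern AABB — 2 tracks woven together.
Track A: 49, 64, 81, 100, 121, 144, 169, 196 — consecutive squares n² from n = 7.
Track B: 80, 81, 82, 83, 84, 85, ?, 87 — arithmetic, step +1.
The gap is track B's term 7; the rule gives 86.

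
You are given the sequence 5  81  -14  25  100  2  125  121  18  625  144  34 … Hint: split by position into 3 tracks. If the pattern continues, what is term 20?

225

The terms cycle through 3 interleaved subsequences.
Track A: 5, 25, 125, 625 (powers 5^1, 5^2, 5^3, …).
Track B: 81, 100, 121, 144 (the squares 9², 10², 11², …).
Track C: -14, 2, 18, 34 (linear: a_n = -30 + 16·n).
Term 20 comes from track B (its 7th entry): 225.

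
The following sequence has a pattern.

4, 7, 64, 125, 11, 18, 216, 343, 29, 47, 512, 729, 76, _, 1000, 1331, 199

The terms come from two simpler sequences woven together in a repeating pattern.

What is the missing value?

123

Reading positions in blocks of 4 reveals the pattern AABB — 2 tracks woven together.
Subsequence A: 4, 7, 11, 18, 29, 47, 76, ?, 199 — Fibonacci-style (each term is the sum of the two before it).
Subsequence B: 64, 125, 216, 343, 512, 729, 1000, 1331 — the cubes 4³, 5³, 6³, ….
Subsequence A's pattern makes the blank 123.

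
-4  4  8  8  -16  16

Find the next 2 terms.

32, 32

Taking every 2nd term gives 2 separate tracks.
Track A = -4, 8, -16: geometric, ×-2 each step.
Track B = 4, 8, 16: successive powers of 2.
Term 7 comes from track A (its 4th entry): 32.
Position 8 → track B, term 4 = 32.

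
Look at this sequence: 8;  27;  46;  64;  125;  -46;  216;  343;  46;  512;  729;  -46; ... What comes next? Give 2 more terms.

The slot pattern repeats as AAB (period 3), so there are 2 interleaved tracks.
Stream A: 8, 27, 64, 125, 216, 343, 512, 729 (perfect cubes starting at 2³).
Stream B: 46, -46, 46, -46 (oscillating between 46 and -46).
Position 13 falls in stream A as its term 9, giving 1000.
Position 14 falls in stream A as its term 10, giving 1331.

1000, 1331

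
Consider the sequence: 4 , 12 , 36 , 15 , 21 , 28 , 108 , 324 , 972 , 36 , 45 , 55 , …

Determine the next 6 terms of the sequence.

The slot pattern repeats as AAABBB (period 6), so there are 2 interleaved tracks.
Subsequence A: 4, 12, 36, 108, 324, 972 (multiplying by 3 each time).
Subsequence B: 15, 21, 28, 36, 45, 55 (triangular numbers n(n+1)/2 for n = 5, 6, …).
Term 13 comes from subsequence A (its 7th entry): 2916.
The 14th slot belongs to subsequence A; its 8th term is 8748.
Position 15 falls in subsequence A as its term 9, giving 26244.
The 16th slot belongs to subsequence B; its 7th term is 66.
Term 17 comes from subsequence B (its 8th entry): 78.
Position 18 → subsequence B, term 9 = 91.

2916, 8748, 26244, 66, 78, 91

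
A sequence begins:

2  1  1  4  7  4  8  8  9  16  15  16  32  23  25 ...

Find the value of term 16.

64

The terms cycle through 3 interleaved subsequences.
Subsequence A: 2, 4, 8, 16, 32 (successive powers of 2).
Subsequence B: 1, 7, 8, 15, 23 (a Fibonacci-like recurrence a_n = a_{n-1} + a_{n-2}).
Subsequence C: 1, 4, 9, 16, 25 (consecutive squares n² from n = 1).
Position 16 falls in subsequence A as its term 6, giving 64.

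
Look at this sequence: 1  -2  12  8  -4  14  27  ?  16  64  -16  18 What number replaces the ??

Split by position mod 3: positions 1, 4, 7, … form one track, and each other residue class forms its own.
Stream A: 1, 8, 27, 64. The cubes 1³, 2³, 3³, ….
Stream B: -2, -4, ?, -16. Geometric with ratio 2.
Stream C: 12, 14, 16, 18. Linear: a_n = 10 + 2·n.
Stream B's pattern makes the blank -8.

-8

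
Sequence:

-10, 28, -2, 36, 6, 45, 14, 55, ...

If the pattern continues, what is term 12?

Taking every 2nd term gives 2 separate tracks.
Track A: -10, -2, 6, 14 (arithmetic with common difference +8).
Track B: 28, 36, 45, 55 (triangular numbers starting at T_7).
The 12th slot belongs to track B; its 6th term is 78.

78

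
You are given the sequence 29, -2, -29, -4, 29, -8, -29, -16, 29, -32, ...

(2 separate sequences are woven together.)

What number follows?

-29

Taking every 2nd term gives 2 separate tracks.
Track A is 29, -29, 29, -29, 29, which is oscillating between 29 and -29.
Track B is -2, -4, -8, -16, -32, which is a geometric progression (common ratio 2).
The 11th slot belongs to track A; its 6th term is -29.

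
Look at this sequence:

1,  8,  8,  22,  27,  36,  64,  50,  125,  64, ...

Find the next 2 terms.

Positions 1, 3, 5, … form one subsequence and positions 2, 4, 6, … form another.
Subsequence A: 1, 8, 27, 64, 125 — consecutive cubes n³ from n = 1.
Subsequence B: 8, 22, 36, 50, 64 — arithmetic, step +14.
Term 11 comes from subsequence A (its 6th entry): 216.
Term 12 comes from subsequence B (its 6th entry): 78.

216, 78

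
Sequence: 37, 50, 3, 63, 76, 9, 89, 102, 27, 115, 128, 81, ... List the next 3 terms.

141, 154, 243

The slot pattern repeats as AAB (period 3), so there are 2 interleaved tracks.
Subsequence A: 37, 50, 63, 76, 89, 102, 115, 128 (linear: a_n = 24 + 13·n).
Subsequence B: 3, 9, 27, 81 (multiplying by 3 each time).
The 13th slot belongs to subsequence A; its 9th term is 141.
Position 14 → subsequence A, term 10 = 154.
The 15th slot belongs to subsequence B; its 5th term is 243.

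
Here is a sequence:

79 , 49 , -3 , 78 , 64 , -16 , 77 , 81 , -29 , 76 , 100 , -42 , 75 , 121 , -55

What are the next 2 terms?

74, 144

Taking every 3rd term gives 3 separate tracks.
Subsequence A: 79, 78, 77, 76, 75 — linear: a_n = 80 − n.
Subsequence B: 49, 64, 81, 100, 121 — consecutive squares n² from n = 7.
Subsequence C: -3, -16, -29, -42, -55 — arithmetic, step −13.
Term 16 comes from subsequence A (its 6th entry): 74.
Term 17 comes from subsequence B (its 6th entry): 144.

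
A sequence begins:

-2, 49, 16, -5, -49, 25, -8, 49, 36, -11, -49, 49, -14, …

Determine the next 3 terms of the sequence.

The terms cycle through 3 interleaved subsequences.
Stream A is -2, -5, -8, -11, -14, which is arithmetic with common difference −3.
Stream B is 49, -49, 49, -49, which is the oscillation 49·(−1)^(n+1).
Stream C is 16, 25, 36, 49, which is consecutive squares n² from n = 4.
Position 14 → stream B, term 5 = 49.
Term 15 comes from stream C (its 5th entry): 64.
Position 16 falls in stream A as its term 6, giving -17.

49, 64, -17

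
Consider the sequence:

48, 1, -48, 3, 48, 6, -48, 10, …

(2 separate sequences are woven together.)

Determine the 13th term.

48

Odd-indexed and even-indexed terms follow separate rules.
Track A: 48, -48, 48, -48. Alternating ±48.
Track B: 1, 3, 6, 10. Triangular numbers n(n+1)/2 for n = 1, 2, ….
The 13th slot belongs to track A; its 7th term is 48.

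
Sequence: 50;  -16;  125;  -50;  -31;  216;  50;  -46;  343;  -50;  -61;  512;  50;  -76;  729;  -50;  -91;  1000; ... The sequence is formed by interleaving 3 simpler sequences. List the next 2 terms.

50, -106

Read the sequence 3 terms at a time; column i is its own pattern.
Track A = 50, -50, 50, -50, 50, -50: alternating ±50.
Track B = -16, -31, -46, -61, -76, -91: arithmetic with common difference −15.
Track C = 125, 216, 343, 512, 729, 1000: perfect cubes starting at 5³.
The 19th slot belongs to track A; its 7th term is 50.
The 20th slot belongs to track B; its 7th term is -106.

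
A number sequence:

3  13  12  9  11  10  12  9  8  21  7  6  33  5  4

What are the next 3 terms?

The slot pattern repeats as ABB (period 3), so there are 2 interleaved tracks.
Stream A: 3, 9, 12, 21, 33 (a Fibonacci-like recurrence a_n = a_{n-1} + a_{n-2}).
Stream B: 13, 12, 11, 10, 9, 8, 7, 6, 5, 4 (arithmetic with common difference −1).
Position 16 → stream A, term 6 = 54.
The 17th slot belongs to stream B; its 11th term is 3.
The 18th slot belongs to stream B; its 12th term is 2.

54, 3, 2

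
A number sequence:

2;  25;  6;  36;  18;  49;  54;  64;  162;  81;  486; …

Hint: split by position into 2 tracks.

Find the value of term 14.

121

Positions 1, 3, 5, … form one subsequence and positions 2, 4, 6, … form another.
Track A = 2, 6, 18, 54, 162, 486: geometric with ratio 3.
Track B = 25, 36, 49, 64, 81: the squares 5², 6², 7², ….
Position 14 → track B, term 7 = 121.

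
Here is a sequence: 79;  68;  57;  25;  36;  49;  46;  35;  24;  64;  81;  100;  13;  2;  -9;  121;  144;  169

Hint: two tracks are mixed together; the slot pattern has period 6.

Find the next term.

-20

Reading positions in blocks of 6 reveals the pattern AAABBB — 2 tracks woven together.
Subsequence A = 79, 68, 57, 46, 35, 24, 13, 2, -9: linear: a_n = 90 − 11·n.
Subsequence B = 25, 36, 49, 64, 81, 100, 121, 144, 169: perfect squares starting at 5².
Position 19 → subsequence A, term 10 = -20.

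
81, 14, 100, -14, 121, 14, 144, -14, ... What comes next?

Positions 1, 3, 5, … form one subsequence and positions 2, 4, 6, … form another.
Track A = 81, 100, 121, 144: perfect squares starting at 9².
Track B = 14, -14, 14, -14: alternating ±14.
Position 9 → track A, term 5 = 169.

169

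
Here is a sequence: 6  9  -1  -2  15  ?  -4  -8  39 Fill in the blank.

24

Positions follow the repeating pattern AABB; grouping by letter gives 2 tracks.
Track A: 6, 9, 15, ?, 39 — a Fibonacci-like recurrence a_n = a_{n-1} + a_{n-2}.
Track B: -1, -2, -4, -8 — geometric with ratio 2.
Filling track A at index 4 by its rule yields 24.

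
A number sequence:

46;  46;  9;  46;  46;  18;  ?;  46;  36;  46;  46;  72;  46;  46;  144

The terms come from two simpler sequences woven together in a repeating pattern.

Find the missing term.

46

Positions follow the repeating pattern AAB; grouping by letter gives 2 tracks.
Track A is 46, 46, 46, 46, ?, 46, 46, 46, 46, 46, which is constant 46.
Track B is 9, 18, 36, 72, 144, which is geometric, ×2 each step.
The gap is track A's term 5; the rule gives 46.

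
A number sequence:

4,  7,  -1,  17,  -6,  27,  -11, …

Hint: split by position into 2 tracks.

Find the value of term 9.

Positions 1, 3, 5, … form one subsequence and positions 2, 4, 6, … form another.
Subsequence A = 4, -1, -6, -11: arithmetic with common difference −5.
Subsequence B = 7, 17, 27: adding 10 each time.
Term 9 comes from subsequence A (its 5th entry): -16.

-16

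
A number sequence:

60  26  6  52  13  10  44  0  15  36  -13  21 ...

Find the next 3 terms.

Read the sequence 3 terms at a time; column i is its own pattern.
Track A = 60, 52, 44, 36: subtracting 8 each time.
Track B = 26, 13, 0, -13: linear: a_n = 39 − 13·n.
Track C = 6, 10, 15, 21: triangular numbers n(n+1)/2 for n = 3, 4, ….
Position 13 → track A, term 5 = 28.
Term 14 comes from track B (its 5th entry): -26.
Term 15 comes from track C (its 5th entry): 28.

28, -26, 28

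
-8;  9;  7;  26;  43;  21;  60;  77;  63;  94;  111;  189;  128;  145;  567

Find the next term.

The slot pattern repeats as AAB (period 3), so there are 2 interleaved tracks.
Track A: -8, 9, 26, 43, 60, 77, 94, 111, 128, 145 — arithmetic with common difference +17.
Track B: 7, 21, 63, 189, 567 — a geometric progression (common ratio 3).
The 16th slot belongs to track A; its 11th term is 162.

162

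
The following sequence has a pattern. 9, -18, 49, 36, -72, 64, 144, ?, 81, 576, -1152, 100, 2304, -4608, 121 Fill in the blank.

The slot pattern repeats as AAB (period 3), so there are 2 interleaved tracks.
Stream A: 9, -18, 36, -72, 144, ?, 576, -1152, 2304, -4608. A geometric progression (common ratio -2).
Stream B: 49, 64, 81, 100, 121. Perfect squares starting at 7².
Stream A's pattern makes the blank -288.

-288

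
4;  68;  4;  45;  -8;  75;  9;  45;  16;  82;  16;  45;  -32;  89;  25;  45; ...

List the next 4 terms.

The terms cycle through 4 interleaved subsequences.
Stream A: 4, -8, 16, -32 (geometric with ratio -2).
Stream B: 68, 75, 82, 89 (arithmetic, step +7).
Stream C: 4, 9, 16, 25 (the squares 2², 3², 4², …).
Stream D: 45, 45, 45, 45 (always 45).
Position 17 → stream A, term 5 = 64.
Position 18 → stream B, term 5 = 96.
The 19th slot belongs to stream C; its 5th term is 36.
Term 20 comes from stream D (its 5th entry): 45.

64, 96, 36, 45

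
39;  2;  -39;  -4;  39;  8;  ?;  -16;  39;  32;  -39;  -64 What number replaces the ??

-39

Positions 1, 3, 5, … form one subsequence and positions 2, 4, 6, … form another.
Track A is 39, -39, 39, ?, 39, -39, which is oscillating between 39 and -39.
Track B is 2, -4, 8, -16, 32, -64, which is multiplying by -2 each time.
So the missing entry in track A is -39.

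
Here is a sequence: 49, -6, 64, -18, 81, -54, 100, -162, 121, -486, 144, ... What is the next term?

-1458

The terms cycle through 2 interleaved subsequences.
Subsequence A = 49, 64, 81, 100, 121, 144: perfect squares starting at 7².
Subsequence B = -6, -18, -54, -162, -486: multiplying by 3 each time.
Position 12 → subsequence B, term 6 = -1458.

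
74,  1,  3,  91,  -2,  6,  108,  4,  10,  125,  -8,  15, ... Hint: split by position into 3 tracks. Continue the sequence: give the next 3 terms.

Split by position mod 3: positions 1, 4, 7, … form one track, and each other residue class forms its own.
Stream A = 74, 91, 108, 125: arithmetic, step +17.
Stream B = 1, -2, 4, -8: geometric with ratio -2.
Stream C = 3, 6, 10, 15: the triangular numbers T_2, T_3, ….
Position 13 → stream A, term 5 = 142.
Term 14 comes from stream B (its 5th entry): 16.
Position 15 → stream C, term 5 = 21.

142, 16, 21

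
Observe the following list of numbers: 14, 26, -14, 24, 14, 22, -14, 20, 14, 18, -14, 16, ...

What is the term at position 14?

14

Taking every 2nd term gives 2 separate tracks.
Subsequence A: 14, -14, 14, -14, 14, -14. The oscillation 14·(−1)^(n+1).
Subsequence B: 26, 24, 22, 20, 18, 16. Arithmetic with common difference −2.
Position 14 → subsequence B, term 7 = 14.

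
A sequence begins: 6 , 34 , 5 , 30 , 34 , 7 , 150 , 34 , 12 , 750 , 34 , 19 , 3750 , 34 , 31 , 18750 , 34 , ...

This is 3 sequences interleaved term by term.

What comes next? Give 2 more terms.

The terms cycle through 3 interleaved subsequences.
Stream A = 6, 30, 150, 750, 3750, 18750: geometric, ×5 each step.
Stream B = 34, 34, 34, 34, 34, 34: always 34.
Stream C = 5, 7, 12, 19, 31: Fibonacci-style (each term is the sum of the two before it).
Term 18 comes from stream C (its 6th entry): 50.
Position 19 falls in stream A as its term 7, giving 93750.

50, 93750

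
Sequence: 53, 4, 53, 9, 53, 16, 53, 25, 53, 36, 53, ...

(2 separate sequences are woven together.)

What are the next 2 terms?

Odd-indexed and even-indexed terms follow separate rules.
Track A = 53, 53, 53, 53, 53, 53: constant 53.
Track B = 4, 9, 16, 25, 36: the squares 2², 3², 4², ….
The 12th slot belongs to track B; its 6th term is 49.
Term 13 comes from track A (its 7th entry): 53.

49, 53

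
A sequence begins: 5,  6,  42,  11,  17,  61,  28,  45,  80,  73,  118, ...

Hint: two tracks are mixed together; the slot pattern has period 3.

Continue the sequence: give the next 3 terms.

The slot pattern repeats as AAB (period 3), so there are 2 interleaved tracks.
Track A = 5, 6, 11, 17, 28, 45, 73, 118: Fibonacci-style (each term is the sum of the two before it).
Track B = 42, 61, 80: arithmetic with common difference +19.
The 12th slot belongs to track B; its 4th term is 99.
Position 13 → track A, term 9 = 191.
Position 14 → track A, term 10 = 309.

99, 191, 309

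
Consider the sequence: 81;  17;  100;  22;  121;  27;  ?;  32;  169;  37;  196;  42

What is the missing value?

144

Positions 1, 3, 5, … form one subsequence and positions 2, 4, 6, … form another.
Track A is 81, 100, 121, ?, 169, 196, which is consecutive squares n² from n = 9.
Track B is 17, 22, 27, 32, 37, 42, which is arithmetic with common difference +5.
The gap is track A's term 4; the rule gives 144.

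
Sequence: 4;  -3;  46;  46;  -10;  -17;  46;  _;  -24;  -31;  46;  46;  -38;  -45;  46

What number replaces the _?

46

The slot pattern repeats as AABB (period 4), so there are 2 interleaved tracks.
Track A: 4, -3, -10, -17, -24, -31, -38, -45 (linear: a_n = 11 − 7·n).
Track B: 46, 46, 46, ?, 46, 46, 46 (constant 46).
Track B's pattern makes the blank 46.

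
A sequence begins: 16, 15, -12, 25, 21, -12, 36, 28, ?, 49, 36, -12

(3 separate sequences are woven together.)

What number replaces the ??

Taking every 3rd term gives 3 separate tracks.
Stream A: 16, 25, 36, 49. Perfect squares starting at 4².
Stream B: 15, 21, 28, 36. The triangular numbers T_5, T_6, ….
Stream C: -12, -12, ?, -12. Always -12.
Stream C's pattern makes the blank -12.

-12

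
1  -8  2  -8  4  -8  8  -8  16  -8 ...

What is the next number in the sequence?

Positions 1, 3, 5, … form one subsequence and positions 2, 4, 6, … form another.
Stream A: 1, 2, 4, 8, 16 — powers of 2.
Stream B: -8, -8, -8, -8, -8 — constant -8.
Position 11 falls in stream A as its term 6, giving 32.

32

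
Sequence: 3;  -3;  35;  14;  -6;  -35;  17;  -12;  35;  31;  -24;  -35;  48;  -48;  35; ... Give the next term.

79

Taking every 3rd term gives 3 separate tracks.
Track A: 3, 14, 17, 31, 48 — a Fibonacci-like recurrence a_n = a_{n-1} + a_{n-2}.
Track B: -3, -6, -12, -24, -48 — geometric with ratio 2.
Track C: 35, -35, 35, -35, 35 — alternating ±35.
Position 16 → track A, term 6 = 79.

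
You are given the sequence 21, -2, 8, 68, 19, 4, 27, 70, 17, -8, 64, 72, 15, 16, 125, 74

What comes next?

Split by position mod 4: positions 1, 5, 9, … form one track, and each other residue class forms its own.
Track A: 21, 19, 17, 15 — subtracting 2 each time.
Track B: -2, 4, -8, 16 — multiplying by -2 each time.
Track C: 8, 27, 64, 125 — perfect cubes starting at 2³.
Track D: 68, 70, 72, 74 — adding 2 each time.
Term 17 comes from track A (its 5th entry): 13.

13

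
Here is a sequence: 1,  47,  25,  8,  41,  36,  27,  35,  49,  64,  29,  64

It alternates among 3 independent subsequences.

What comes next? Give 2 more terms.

The terms cycle through 3 interleaved subsequences.
Track A: 1, 8, 27, 64 — perfect cubes starting at 1³.
Track B: 47, 41, 35, 29 — arithmetic, step −6.
Track C: 25, 36, 49, 64 — the squares 5², 6², 7², ….
Position 13 → track A, term 5 = 125.
The 14th slot belongs to track B; its 5th term is 23.

125, 23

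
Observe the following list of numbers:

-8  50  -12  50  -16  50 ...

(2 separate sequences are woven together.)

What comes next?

Odd-indexed and even-indexed terms follow separate rules.
Track A = -8, -12, -16: linear: a_n = -4 − 4·n.
Track B = 50, 50, 50: constant 50.
Position 7 → track A, term 4 = -20.

-20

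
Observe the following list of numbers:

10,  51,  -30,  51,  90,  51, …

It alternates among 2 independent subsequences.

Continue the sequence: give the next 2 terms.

Split by position mod 2 into 2 tracks.
Track A = 10, -30, 90: geometric with ratio -3.
Track B = 51, 51, 51: the constant sequence 51.
Position 7 falls in track A as its term 4, giving -270.
The 8th slot belongs to track B; its 4th term is 51.

-270, 51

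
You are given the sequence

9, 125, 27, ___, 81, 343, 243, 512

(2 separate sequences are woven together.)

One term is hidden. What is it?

Split by position mod 2 into 2 tracks.
Stream A = 9, 27, 81, 243: successive powers of 3.
Stream B = 125, ?, 343, 512: perfect cubes starting at 5³.
Filling stream B at index 2 by its rule yields 216.

216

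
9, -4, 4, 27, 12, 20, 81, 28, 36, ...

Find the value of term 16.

Reading positions in blocks of 3 reveals the pattern ABB — 2 tracks woven together.
Stream A = 9, 27, 81: successive powers of 3.
Stream B = -4, 4, 12, 20, 28, 36: arithmetic, step +8.
Position 16 falls in stream A as its term 6, giving 2187.

2187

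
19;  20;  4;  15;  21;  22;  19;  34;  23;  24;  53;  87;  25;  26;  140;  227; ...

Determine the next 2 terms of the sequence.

The slot pattern repeats as AABB (period 4), so there are 2 interleaved tracks.
Stream A: 19, 20, 21, 22, 23, 24, 25, 26 — arithmetic with common difference +1.
Stream B: 4, 15, 19, 34, 53, 87, 140, 227 — Fibonacci-style (each term is the sum of the two before it).
Term 17 comes from stream A (its 9th entry): 27.
Position 18 falls in stream A as its term 10, giving 28.

27, 28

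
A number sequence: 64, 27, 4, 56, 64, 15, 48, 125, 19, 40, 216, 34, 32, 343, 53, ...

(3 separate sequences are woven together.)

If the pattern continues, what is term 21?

140

Read the sequence 3 terms at a time; column i is its own pattern.
Subsequence A: 64, 56, 48, 40, 32 (arithmetic, step −8).
Subsequence B: 27, 64, 125, 216, 343 (consecutive cubes n³ from n = 3).
Subsequence C: 4, 15, 19, 34, 53 (each term equals the sum of the previous two).
Term 21 comes from subsequence C (its 7th entry): 140.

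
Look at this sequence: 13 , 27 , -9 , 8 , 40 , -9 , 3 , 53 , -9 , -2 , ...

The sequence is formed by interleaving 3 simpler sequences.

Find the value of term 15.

Taking every 3rd term gives 3 separate tracks.
Stream A = 13, 8, 3, -2: arithmetic, step −5.
Stream B = 27, 40, 53: adding 13 each time.
Stream C = -9, -9, -9: always -9.
The 15th slot belongs to stream C; its 5th term is -9.

-9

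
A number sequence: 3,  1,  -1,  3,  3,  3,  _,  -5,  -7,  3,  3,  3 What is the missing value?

-3

Reading positions in blocks of 6 reveals the pattern AAABBB — 2 tracks woven together.
Track A: 3, 1, -1, ?, -5, -7 — arithmetic with common difference −2.
Track B: 3, 3, 3, 3, 3, 3 — always 3.
Filling track A at index 4 by its rule yields -3.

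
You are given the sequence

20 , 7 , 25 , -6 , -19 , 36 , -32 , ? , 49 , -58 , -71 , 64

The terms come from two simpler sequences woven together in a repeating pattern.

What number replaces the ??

-45

Positions follow the repeating pattern AAB; grouping by letter gives 2 tracks.
Stream A = 20, 7, -6, -19, -32, ?, -58, -71: linear: a_n = 33 − 13·n.
Stream B = 25, 36, 49, 64: the squares 5², 6², 7², ….
So the missing entry in stream A is -45.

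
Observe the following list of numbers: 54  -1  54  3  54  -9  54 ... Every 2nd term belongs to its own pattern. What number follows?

27

Positions 1, 3, 5, … form one subsequence and positions 2, 4, 6, … form another.
Subsequence A: 54, 54, 54, 54 (the constant sequence 54).
Subsequence B: -1, 3, -9 (geometric with ratio -3).
Position 8 falls in subsequence B as its term 4, giving 27.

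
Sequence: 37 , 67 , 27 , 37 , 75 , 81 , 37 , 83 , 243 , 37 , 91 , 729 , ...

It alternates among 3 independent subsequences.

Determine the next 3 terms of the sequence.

37, 99, 2187

Split by position mod 3 into 3 tracks.
Track A: 37, 37, 37, 37 (the constant sequence 37).
Track B: 67, 75, 83, 91 (arithmetic with common difference +8).
Track C: 27, 81, 243, 729 (successive powers of 3).
Term 13 comes from track A (its 5th entry): 37.
Position 14 falls in track B as its term 5, giving 99.
Position 15 → track C, term 5 = 2187.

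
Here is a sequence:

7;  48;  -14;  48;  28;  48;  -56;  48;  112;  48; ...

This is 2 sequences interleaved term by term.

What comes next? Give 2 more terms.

Positions 1, 3, 5, … form one subsequence and positions 2, 4, 6, … form another.
Subsequence A: 7, -14, 28, -56, 112. A geometric progression (common ratio -2).
Subsequence B: 48, 48, 48, 48, 48. The constant sequence 48.
Position 11 falls in subsequence A as its term 6, giving -224.
Position 12 → subsequence B, term 6 = 48.

-224, 48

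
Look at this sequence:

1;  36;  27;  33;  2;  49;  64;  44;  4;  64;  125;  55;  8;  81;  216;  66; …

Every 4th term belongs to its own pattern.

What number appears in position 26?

144

Split by position mod 4: positions 1, 5, 9, … form one track, and each other residue class forms its own.
Track A is 1, 2, 4, 8, which is successive powers of 2.
Track B is 36, 49, 64, 81, which is the squares 6², 7², 8², ….
Track C is 27, 64, 125, 216, which is perfect cubes starting at 3³.
Track D is 33, 44, 55, 66, which is adding 11 each time.
Position 26 falls in track B as its term 7, giving 144.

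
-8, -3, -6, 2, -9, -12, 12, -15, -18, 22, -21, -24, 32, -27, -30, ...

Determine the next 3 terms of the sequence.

Positions follow the repeating pattern ABB; grouping by letter gives 2 tracks.
Track A = -8, 2, 12, 22, 32: arithmetic with common difference +10.
Track B = -3, -6, -9, -12, -15, -18, -21, -24, -27, -30: arithmetic, step −3.
Position 16 falls in track A as its term 6, giving 42.
The 17th slot belongs to track B; its 11th term is -33.
The 18th slot belongs to track B; its 12th term is -36.

42, -33, -36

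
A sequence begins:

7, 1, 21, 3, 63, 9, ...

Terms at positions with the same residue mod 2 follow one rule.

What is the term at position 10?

81

The terms cycle through 2 interleaved subsequences.
Track A: 7, 21, 63 (geometric with ratio 3).
Track B: 1, 3, 9 (powers 3^0, 3^1, 3^2, …).
Position 10 falls in track B as its term 5, giving 81.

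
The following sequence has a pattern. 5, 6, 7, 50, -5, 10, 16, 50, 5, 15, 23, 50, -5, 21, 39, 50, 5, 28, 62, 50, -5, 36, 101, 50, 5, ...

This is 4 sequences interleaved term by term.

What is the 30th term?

55

The terms cycle through 4 interleaved subsequences.
Track A = 5, -5, 5, -5, 5, -5, 5: alternating ±5.
Track B = 6, 10, 15, 21, 28, 36: triangular numbers starting at T_3.
Track C = 7, 16, 23, 39, 62, 101: each term equals the sum of the previous two.
Track D = 50, 50, 50, 50, 50, 50: constant 50.
The 30th slot belongs to track B; its 8th term is 55.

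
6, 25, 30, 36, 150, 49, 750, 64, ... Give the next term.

3750

Odd-indexed and even-indexed terms follow separate rules.
Subsequence A: 6, 30, 150, 750. Multiplying by 5 each time.
Subsequence B: 25, 36, 49, 64. Consecutive squares n² from n = 5.
Position 9 falls in subsequence A as its term 5, giving 3750.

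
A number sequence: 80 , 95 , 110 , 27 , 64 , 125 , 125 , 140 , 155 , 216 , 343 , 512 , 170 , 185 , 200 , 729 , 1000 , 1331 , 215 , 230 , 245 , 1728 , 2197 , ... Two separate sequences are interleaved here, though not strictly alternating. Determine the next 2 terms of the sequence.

2744, 260

The slot pattern repeats as AAABBB (period 6), so there are 2 interleaved tracks.
Subsequence A = 80, 95, 110, 125, 140, 155, 170, 185, 200, 215, 230, 245: linear: a_n = 65 + 15·n.
Subsequence B = 27, 64, 125, 216, 343, 512, 729, 1000, 1331, 1728, 2197: consecutive cubes n³ from n = 3.
Position 24 → subsequence B, term 12 = 2744.
Term 25 comes from subsequence A (its 13th entry): 260.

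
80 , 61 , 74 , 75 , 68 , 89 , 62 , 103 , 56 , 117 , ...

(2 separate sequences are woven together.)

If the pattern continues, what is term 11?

Split by position mod 2 into 2 tracks.
Stream A: 80, 74, 68, 62, 56. Linear: a_n = 86 − 6·n.
Stream B: 61, 75, 89, 103, 117. Arithmetic, step +14.
Position 11 → stream A, term 6 = 50.

50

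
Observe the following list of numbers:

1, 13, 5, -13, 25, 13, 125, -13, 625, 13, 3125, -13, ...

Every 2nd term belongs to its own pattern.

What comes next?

15625

Taking every 2nd term gives 2 separate tracks.
Track A: 1, 5, 25, 125, 625, 3125. Powers 5^0, 5^1, 5^2, ….
Track B: 13, -13, 13, -13, 13, -13. The oscillation 13·(−1)^(n+1).
The 13th slot belongs to track A; its 7th term is 15625.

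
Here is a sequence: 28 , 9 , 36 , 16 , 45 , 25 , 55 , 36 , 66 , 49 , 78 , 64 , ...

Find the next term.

91

Taking every 2nd term gives 2 separate tracks.
Stream A: 28, 36, 45, 55, 66, 78. Triangular numbers n(n+1)/2 for n = 7, 8, ….
Stream B: 9, 16, 25, 36, 49, 64. Perfect squares starting at 3².
Position 13 falls in stream A as its term 7, giving 91.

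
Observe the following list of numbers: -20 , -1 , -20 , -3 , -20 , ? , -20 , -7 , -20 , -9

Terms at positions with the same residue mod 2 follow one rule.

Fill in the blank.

Positions 1, 3, 5, … form one subsequence and positions 2, 4, 6, … form another.
Track A is -20, -20, -20, -20, -20, which is always -20.
Track B is -1, -3, ?, -7, -9, which is subtracting 2 each time.
Track B's pattern makes the blank -5.

-5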